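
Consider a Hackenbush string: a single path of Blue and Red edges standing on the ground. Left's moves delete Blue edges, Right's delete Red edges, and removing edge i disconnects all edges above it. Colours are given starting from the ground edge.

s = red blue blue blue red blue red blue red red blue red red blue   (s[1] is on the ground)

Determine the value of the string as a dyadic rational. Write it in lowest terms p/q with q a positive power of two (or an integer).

Prefix values for red blue blue blue red blue red blue red red blue red red blue via {L|R} + simplicity:
value(r) = { none | 0 } = -1
value(rb) = { -1 | 0 } = -1/2
value(rbb) = { -1,-1/2 | 0 } = -1/4
value(rbbb) = { -1,-1/2,-1/4 | 0 } = -1/8
value(rbbbr) = { -1,-1/2,-1/4 | -1/8,0 } = -3/16
value(rbbbrb) = { -1,-1/2,-1/4,-3/16 | -1/8,0 } = -5/32
value(rbbbrbr) = { -1,-1/2,-1/4,-3/16 | -5/32,-1/8,0 } = -11/64
value(rbbbrbrb) = { -1,-1/2,-1/4,-3/16,-11/64 | -5/32,-1/8,0 } = -21/128
value(rbbbrbrbr) = { -1,-1/2,-1/4,-3/16,-11/64 | -21/128,-5/32,-1/8,0 } = -43/256
value(rbbbrbrbrr) = { -1,-1/2,-1/4,-3/16,-11/64 | -43/256,-21/128,-5/32,-1/8,0 } = -87/512
value(rbbbrbrbrrb) = { -1,-1/2,-1/4,-3/16,-11/64,-87/512 | -43/256,-21/128,-5/32,-1/8,0 } = -173/1024
value(rbbbrbrbrrbr) = { -1,-1/2,-1/4,-3/16,-11/64,-87/512 | -173/1024,-43/256,-21/128,-5/32,-1/8,0 } = -347/2048
value(rbbbrbrbrrbrr) = { -1,-1/2,-1/4,-3/16,-11/64,-87/512 | -347/2048,-173/1024,-43/256,-21/128,-5/32,-1/8,0 } = -695/4096
value(rbbbrbrbrrbrrb) = { -1,-1/2,-1/4,-3/16,-11/64,-87/512,-695/4096 | -347/2048,-173/1024,-43/256,-21/128,-5/32,-1/8,0 } = -1389/8192

-1389/8192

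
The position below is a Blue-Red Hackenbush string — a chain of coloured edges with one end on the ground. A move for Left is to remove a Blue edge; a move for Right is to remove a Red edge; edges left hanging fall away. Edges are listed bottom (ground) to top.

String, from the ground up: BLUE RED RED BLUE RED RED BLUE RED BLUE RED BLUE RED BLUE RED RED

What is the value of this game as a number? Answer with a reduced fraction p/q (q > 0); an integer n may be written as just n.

Build g(s[:k]) for k = 1..15, string s = BLUE RED RED BLUE RED RED BLUE RED BLUE RED BLUE RED BLUE RED RED.
step 1: add BLUE to get B; options L={ 0 } R={ — } => 1
step 2: add RED to get BR; options L={ 0 } R={ 1 } => 1/2
step 3: add RED to get BRR; options L={ 0 } R={ 1/2; 1 } => 1/4
step 4: add BLUE to get BRRB; options L={ 0; 1/4 } R={ 1/2; 1 } => 3/8
step 5: add RED to get BRRBR; options L={ 0; 1/4 } R={ 3/8; 1/2; 1 } => 5/16
step 6: add RED to get BRRBRR; options L={ 0; 1/4 } R={ 5/16; 3/8; 1/2; 1 } => 9/32
step 7: add BLUE to get BRRBRRB; options L={ 0; 1/4; 9/32 } R={ 5/16; 3/8; 1/2; 1 } => 19/64
step 8: add RED to get BRRBRRBR; options L={ 0; 1/4; 9/32 } R={ 19/64; 5/16; 3/8; 1/2; 1 } => 37/128
step 9: add BLUE to get BRRBRRBRB; options L={ 0; 1/4; 9/32; 37/128 } R={ 19/64; 5/16; 3/8; 1/2; 1 } => 75/256
step 10: add RED to get BRRBRRBRBR; options L={ 0; 1/4; 9/32; 37/128 } R={ 75/256; 19/64; 5/16; 3/8; 1/2; 1 } => 149/512
step 11: add BLUE to get BRRBRRBRBRB; options L={ 0; 1/4; 9/32; 37/128; 149/512 } R={ 75/256; 19/64; 5/16; 3/8; 1/2; 1 } => 299/1024
step 12: add RED to get BRRBRRBRBRBR; options L={ 0; 1/4; 9/32; 37/128; 149/512 } R={ 299/1024; 75/256; 19/64; 5/16; 3/8; 1/2; 1 } => 597/2048
step 13: add BLUE to get BRRBRRBRBRBRB; options L={ 0; 1/4; 9/32; 37/128; 149/512; 597/2048 } R={ 299/1024; 75/256; 19/64; 5/16; 3/8; 1/2; 1 } => 1195/4096
step 14: add RED to get BRRBRRBRBRBRBR; options L={ 0; 1/4; 9/32; 37/128; 149/512; 597/2048 } R={ 1195/4096; 299/1024; 75/256; 19/64; 5/16; 3/8; 1/2; 1 } => 2389/8192
step 15: add RED to get BRRBRRBRBRBRBRR; options L={ 0; 1/4; 9/32; 37/128; 149/512; 597/2048 } R={ 2389/8192; 1195/4096; 299/1024; 75/256; 19/64; 5/16; 3/8; 1/2; 1 } => 4777/16384

4777/16384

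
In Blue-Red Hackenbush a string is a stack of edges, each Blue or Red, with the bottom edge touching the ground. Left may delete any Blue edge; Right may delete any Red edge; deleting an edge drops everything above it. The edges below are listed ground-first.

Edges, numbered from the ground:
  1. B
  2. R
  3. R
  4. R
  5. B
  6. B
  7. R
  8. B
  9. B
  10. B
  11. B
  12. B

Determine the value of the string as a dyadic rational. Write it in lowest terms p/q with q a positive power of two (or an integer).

447/2048

Prefix values for B R R R B B R B B B B B via {L|R} + simplicity:
1 of 12 · B · max L 0 · min R +∞ so 1
2 of 12 · BR · max L 0 · min R 1 so 1/2
3 of 12 · BRR · max L 0 · min R 1/2 so 1/4
4 of 12 · BRRR · max L 0 · min R 1/4 so 1/8
5 of 12 · BRRRB · max L 1/8 · min R 1/4 so 3/16
6 of 12 · BRRRBB · max L 3/16 · min R 1/4 so 7/32
7 of 12 · BRRRBBR · max L 3/16 · min R 7/32 so 13/64
8 of 12 · BRRRBBRB · max L 13/64 · min R 7/32 so 27/128
9 of 12 · BRRRBBRBB · max L 27/128 · min R 7/32 so 55/256
10 of 12 · BRRRBBRBBB · max L 55/256 · min R 7/32 so 111/512
11 of 12 · BRRRBBRBBBB · max L 111/512 · min R 7/32 so 223/1024
12 of 12 · BRRRBBRBBBBB · max L 223/1024 · min R 7/32 so 447/2048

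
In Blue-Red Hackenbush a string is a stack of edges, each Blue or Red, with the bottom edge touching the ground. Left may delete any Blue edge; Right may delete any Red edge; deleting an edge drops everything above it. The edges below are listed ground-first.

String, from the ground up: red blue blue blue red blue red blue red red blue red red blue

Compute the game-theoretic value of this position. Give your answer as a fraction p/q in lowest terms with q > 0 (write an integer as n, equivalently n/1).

Prefix values for red blue blue blue red blue red blue red red blue red red blue via {L|R} + simplicity:
edge 1 of 14 (red): { — | 0 } — -1
edge 2 of 14 (blue): { -1 | 0 } — -1/2
edge 3 of 14 (blue): { -1; -1/2 | 0 } — -1/4
edge 4 of 14 (blue): { -1; -1/2; -1/4 | 0 } — -1/8
edge 5 of 14 (red): { -1; -1/2; -1/4 | -1/8; 0 } — -3/16
edge 6 of 14 (blue): { -1; -1/2; -1/4; -3/16 | -1/8; 0 } — -5/32
edge 7 of 14 (red): { -1; -1/2; -1/4; -3/16 | -5/32; -1/8; 0 } — -11/64
edge 8 of 14 (blue): { -1; -1/2; -1/4; -3/16; -11/64 | -5/32; -1/8; 0 } — -21/128
edge 9 of 14 (red): { -1; -1/2; -1/4; -3/16; -11/64 | -21/128; -5/32; -1/8; 0 } — -43/256
edge 10 of 14 (red): { -1; -1/2; -1/4; -3/16; -11/64 | -43/256; -21/128; -5/32; -1/8; 0 } — -87/512
edge 11 of 14 (blue): { -1; -1/2; -1/4; -3/16; -11/64; -87/512 | -43/256; -21/128; -5/32; -1/8; 0 } — -173/1024
edge 12 of 14 (red): { -1; -1/2; -1/4; -3/16; -11/64; -87/512 | -173/1024; -43/256; -21/128; -5/32; -1/8; 0 } — -347/2048
edge 13 of 14 (red): { -1; -1/2; -1/4; -3/16; -11/64; -87/512 | -347/2048; -173/1024; -43/256; -21/128; -5/32; -1/8; 0 } — -695/4096
edge 14 of 14 (blue): { -1; -1/2; -1/4; -3/16; -11/64; -87/512; -695/4096 | -347/2048; -173/1024; -43/256; -21/128; -5/32; -1/8; 0 } — -1389/8192

-1389/8192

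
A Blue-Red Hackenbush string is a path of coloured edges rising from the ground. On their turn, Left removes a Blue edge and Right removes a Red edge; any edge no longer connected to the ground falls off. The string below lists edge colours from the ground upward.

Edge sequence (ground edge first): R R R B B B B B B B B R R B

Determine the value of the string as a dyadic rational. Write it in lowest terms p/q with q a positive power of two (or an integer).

Recurse on prefixes of the 14-edge string R R R B B B B B B B B R R B:
R: Left { none }, Right { 0 } → simplest -1
RR: Left { none }, Right { -1 0 } → simplest -2
RRR: Left { none }, Right { -2 -1 0 } → simplest -3
RRRB: Left { -3 }, Right { -2 -1 0 } → simplest -5/2
RRRBB: Left { -3 -5/2 }, Right { -2 -1 0 } → simplest -9/4
RRRBBB: Left { -3 -5/2 -9/4 }, Right { -2 -1 0 } → simplest -17/8
RRRBBBB: Left { -3 -5/2 -9/4 -17/8 }, Right { -2 -1 0 } → simplest -33/16
RRRBBBBB: Left { -3 -5/2 -9/4 -17/8 -33/16 }, Right { -2 -1 0 } → simplest -65/32
RRRBBBBBB: Left { -3 -5/2 -9/4 -17/8 -33/16 -65/32 }, Right { -2 -1 0 } → simplest -129/64
RRRBBBBBBB: Left { -3 -5/2 -9/4 -17/8 -33/16 -65/32 -129/64 }, Right { -2 -1 0 } → simplest -257/128
RRRBBBBBBBB: Left { -3 -5/2 -9/4 -17/8 -33/16 -65/32 -129/64 -257/128 }, Right { -2 -1 0 } → simplest -513/256
RRRBBBBBBBBR: Left { -3 -5/2 -9/4 -17/8 -33/16 -65/32 -129/64 -257/128 }, Right { -513/256 -2 -1 0 } → simplest -1027/512
RRRBBBBBBBBRR: Left { -3 -5/2 -9/4 -17/8 -33/16 -65/32 -129/64 -257/128 }, Right { -1027/512 -513/256 -2 -1 0 } → simplest -2055/1024
RRRBBBBBBBBRRB: Left { -3 -5/2 -9/4 -17/8 -33/16 -65/32 -129/64 -257/128 -2055/1024 }, Right { -1027/512 -513/256 -2 -1 0 } → simplest -4109/2048

-4109/2048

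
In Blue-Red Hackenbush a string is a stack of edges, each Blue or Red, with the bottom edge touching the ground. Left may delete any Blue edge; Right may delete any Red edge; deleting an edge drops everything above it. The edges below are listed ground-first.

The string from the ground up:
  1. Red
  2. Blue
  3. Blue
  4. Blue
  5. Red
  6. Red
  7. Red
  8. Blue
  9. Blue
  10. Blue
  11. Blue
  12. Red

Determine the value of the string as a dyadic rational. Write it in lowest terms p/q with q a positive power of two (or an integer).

Build G(s[:k]) for k = 1..12, string s = Red Blue Blue Blue Red Red Red Blue Blue Blue Blue Red.
G_1 [R]  L=[none]  R=[0]  ⇒ -1
G_2 [RB]  L=[-1]  R=[0]  ⇒ -1/2
G_3 [RBB]  L=[-1,-1/2]  R=[0]  ⇒ -1/4
G_4 [RBBB]  L=[-1,-1/2,-1/4]  R=[0]  ⇒ -1/8
G_5 [RBBBR]  L=[-1,-1/2,-1/4]  R=[-1/8,0]  ⇒ -3/16
G_6 [RBBBRR]  L=[-1,-1/2,-1/4]  R=[-3/16,-1/8,0]  ⇒ -7/32
G_7 [RBBBRRR]  L=[-1,-1/2,-1/4]  R=[-7/32,-3/16,-1/8,0]  ⇒ -15/64
G_8 [RBBBRRRB]  L=[-1,-1/2,-1/4,-15/64]  R=[-7/32,-3/16,-1/8,0]  ⇒ -29/128
G_9 [RBBBRRRBB]  L=[-1,-1/2,-1/4,-15/64,-29/128]  R=[-7/32,-3/16,-1/8,0]  ⇒ -57/256
G_10 [RBBBRRRBBB]  L=[-1,-1/2,-1/4,-15/64,-29/128,-57/256]  R=[-7/32,-3/16,-1/8,0]  ⇒ -113/512
G_11 [RBBBRRRBBBB]  L=[-1,-1/2,-1/4,-15/64,-29/128,-57/256,-113/512]  R=[-7/32,-3/16,-1/8,0]  ⇒ -225/1024
G_12 [RBBBRRRBBBBR]  L=[-1,-1/2,-1/4,-15/64,-29/128,-57/256,-113/512]  R=[-225/1024,-7/32,-3/16,-1/8,0]  ⇒ -451/2048

-451/2048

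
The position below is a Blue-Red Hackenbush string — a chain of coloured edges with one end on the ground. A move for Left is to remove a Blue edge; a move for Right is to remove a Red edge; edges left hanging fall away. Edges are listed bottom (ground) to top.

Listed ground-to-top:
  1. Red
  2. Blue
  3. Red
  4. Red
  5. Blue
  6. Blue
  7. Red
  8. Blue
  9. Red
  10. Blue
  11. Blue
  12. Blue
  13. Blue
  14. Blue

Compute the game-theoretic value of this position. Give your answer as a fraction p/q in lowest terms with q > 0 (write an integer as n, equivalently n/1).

Build value(s[:k]) for k = 1..14, string s = Red Blue Red Red Blue Blue Red Blue Red Blue Blue Blue Blue Blue.
1 of 14 · R · max L −∞ · min R 0 => -1
2 of 14 · RB · max L -1 · min R 0 => -1/2
3 of 14 · RBR · max L -1 · min R -1/2 => -3/4
4 of 14 · RBRR · max L -1 · min R -3/4 => -7/8
5 of 14 · RBRRB · max L -7/8 · min R -3/4 => -13/16
6 of 14 · RBRRBB · max L -13/16 · min R -3/4 => -25/32
7 of 14 · RBRRBBR · max L -13/16 · min R -25/32 => -51/64
8 of 14 · RBRRBBRB · max L -51/64 · min R -25/32 => -101/128
9 of 14 · RBRRBBRBR · max L -51/64 · min R -101/128 => -203/256
10 of 14 · RBRRBBRBRB · max L -203/256 · min R -101/128 => -405/512
11 of 14 · RBRRBBRBRBB · max L -405/512 · min R -101/128 => -809/1024
12 of 14 · RBRRBBRBRBBB · max L -809/1024 · min R -101/128 => -1617/2048
13 of 14 · RBRRBBRBRBBBB · max L -1617/2048 · min R -101/128 => -3233/4096
14 of 14 · RBRRBBRBRBBBBB · max L -3233/4096 · min R -101/128 => -6465/8192

-6465/8192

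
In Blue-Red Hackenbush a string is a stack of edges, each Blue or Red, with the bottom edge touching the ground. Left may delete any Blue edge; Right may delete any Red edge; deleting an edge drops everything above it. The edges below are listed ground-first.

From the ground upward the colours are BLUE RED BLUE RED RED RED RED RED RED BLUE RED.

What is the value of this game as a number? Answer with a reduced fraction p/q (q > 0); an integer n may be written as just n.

517/1024

g(B) = { 0 | ∅ } — 1
g(BR) = { 0 | 1 } — 1/2
g(BRB) = { 0,1/2 | 1 } — 3/4
g(BRBR) = { 0,1/2 | 3/4,1 } — 5/8
g(BRBRR) = { 0,1/2 | 5/8,3/4,1 } — 9/16
g(BRBRRR) = { 0,1/2 | 9/16,5/8,3/4,1 } — 17/32
g(BRBRRRR) = { 0,1/2 | 17/32,9/16,5/8,3/4,1 } — 33/64
g(BRBRRRRR) = { 0,1/2 | 33/64,17/32,9/16,5/8,3/4,1 } — 65/128
g(BRBRRRRRR) = { 0,1/2 | 65/128,33/64,17/32,9/16,5/8,3/4,1 } — 129/256
g(BRBRRRRRRB) = { 0,1/2,129/256 | 65/128,33/64,17/32,9/16,5/8,3/4,1 } — 259/512
g(BRBRRRRRRBR) = { 0,1/2,129/256 | 259/512,65/128,33/64,17/32,9/16,5/8,3/4,1 } — 517/1024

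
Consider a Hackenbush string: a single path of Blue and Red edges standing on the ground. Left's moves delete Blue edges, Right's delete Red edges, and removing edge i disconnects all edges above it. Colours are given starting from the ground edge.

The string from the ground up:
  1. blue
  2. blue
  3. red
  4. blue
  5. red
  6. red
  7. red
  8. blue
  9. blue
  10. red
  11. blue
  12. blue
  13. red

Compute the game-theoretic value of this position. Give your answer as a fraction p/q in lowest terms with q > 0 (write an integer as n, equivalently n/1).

3181/2048

Prefix values for blue blue red blue red red red blue blue red blue blue red via {L|R} + simplicity:
step 1: add blue to get b; options L={ 0 } R={  } -> 1
step 2: add blue to get bb; options L={ 0; 1 } R={  } -> 2
step 3: add red to get bbr; options L={ 0; 1 } R={ 2 } -> 3/2
step 4: add blue to get bbrb; options L={ 0; 1; 3/2 } R={ 2 } -> 7/4
step 5: add red to get bbrbr; options L={ 0; 1; 3/2 } R={ 7/4; 2 } -> 13/8
step 6: add red to get bbrbrr; options L={ 0; 1; 3/2 } R={ 13/8; 7/4; 2 } -> 25/16
step 7: add red to get bbrbrrr; options L={ 0; 1; 3/2 } R={ 25/16; 13/8; 7/4; 2 } -> 49/32
step 8: add blue to get bbrbrrrb; options L={ 0; 1; 3/2; 49/32 } R={ 25/16; 13/8; 7/4; 2 } -> 99/64
step 9: add blue to get bbrbrrrbb; options L={ 0; 1; 3/2; 49/32; 99/64 } R={ 25/16; 13/8; 7/4; 2 } -> 199/128
step 10: add red to get bbrbrrrbbr; options L={ 0; 1; 3/2; 49/32; 99/64 } R={ 199/128; 25/16; 13/8; 7/4; 2 } -> 397/256
step 11: add blue to get bbrbrrrbbrb; options L={ 0; 1; 3/2; 49/32; 99/64; 397/256 } R={ 199/128; 25/16; 13/8; 7/4; 2 } -> 795/512
step 12: add blue to get bbrbrrrbbrbb; options L={ 0; 1; 3/2; 49/32; 99/64; 397/256; 795/512 } R={ 199/128; 25/16; 13/8; 7/4; 2 } -> 1591/1024
step 13: add red to get bbrbrrrbbrbbr; options L={ 0; 1; 3/2; 49/32; 99/64; 397/256; 795/512 } R={ 1591/1024; 199/128; 25/16; 13/8; 7/4; 2 } -> 3181/2048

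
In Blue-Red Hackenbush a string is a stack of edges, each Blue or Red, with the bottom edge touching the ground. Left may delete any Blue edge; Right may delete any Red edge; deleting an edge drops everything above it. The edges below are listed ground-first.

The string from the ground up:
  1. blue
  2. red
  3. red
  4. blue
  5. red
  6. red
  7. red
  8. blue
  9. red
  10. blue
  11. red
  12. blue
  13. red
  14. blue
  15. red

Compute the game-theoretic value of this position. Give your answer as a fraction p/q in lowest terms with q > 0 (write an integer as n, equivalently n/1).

4437/16384

b: Left { 0 }, Right {  } → simplest 1
br: Left { 0 }, Right { 1 } → simplest 1/2
brr: Left { 0 }, Right { 1/2, 1 } → simplest 1/4
brrb: Left { 0, 1/4 }, Right { 1/2, 1 } → simplest 3/8
brrbr: Left { 0, 1/4 }, Right { 3/8, 1/2, 1 } → simplest 5/16
brrbrr: Left { 0, 1/4 }, Right { 5/16, 3/8, 1/2, 1 } → simplest 9/32
brrbrrr: Left { 0, 1/4 }, Right { 9/32, 5/16, 3/8, 1/2, 1 } → simplest 17/64
brrbrrrb: Left { 0, 1/4, 17/64 }, Right { 9/32, 5/16, 3/8, 1/2, 1 } → simplest 35/128
brrbrrrbr: Left { 0, 1/4, 17/64 }, Right { 35/128, 9/32, 5/16, 3/8, 1/2, 1 } → simplest 69/256
brrbrrrbrb: Left { 0, 1/4, 17/64, 69/256 }, Right { 35/128, 9/32, 5/16, 3/8, 1/2, 1 } → simplest 139/512
brrbrrrbrbr: Left { 0, 1/4, 17/64, 69/256 }, Right { 139/512, 35/128, 9/32, 5/16, 3/8, 1/2, 1 } → simplest 277/1024
brrbrrrbrbrb: Left { 0, 1/4, 17/64, 69/256, 277/1024 }, Right { 139/512, 35/128, 9/32, 5/16, 3/8, 1/2, 1 } → simplest 555/2048
brrbrrrbrbrbr: Left { 0, 1/4, 17/64, 69/256, 277/1024 }, Right { 555/2048, 139/512, 35/128, 9/32, 5/16, 3/8, 1/2, 1 } → simplest 1109/4096
brrbrrrbrbrbrb: Left { 0, 1/4, 17/64, 69/256, 277/1024, 1109/4096 }, Right { 555/2048, 139/512, 35/128, 9/32, 5/16, 3/8, 1/2, 1 } → simplest 2219/8192
brrbrrrbrbrbrbr: Left { 0, 1/4, 17/64, 69/256, 277/1024, 1109/4096 }, Right { 2219/8192, 555/2048, 139/512, 35/128, 9/32, 5/16, 3/8, 1/2, 1 } → simplest 4437/16384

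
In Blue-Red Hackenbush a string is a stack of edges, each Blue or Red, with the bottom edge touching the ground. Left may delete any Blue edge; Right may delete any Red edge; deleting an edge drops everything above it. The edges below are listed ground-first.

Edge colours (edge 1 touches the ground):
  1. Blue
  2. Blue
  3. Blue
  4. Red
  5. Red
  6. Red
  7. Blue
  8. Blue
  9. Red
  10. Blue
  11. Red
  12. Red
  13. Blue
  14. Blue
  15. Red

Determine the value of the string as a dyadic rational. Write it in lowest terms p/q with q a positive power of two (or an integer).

step 1: add Blue to get B; options L={ 0 } R={ (no moves) } — 1
step 2: add Blue to get BB; options L={ 0 1 } R={ (no moves) } — 2
step 3: add Blue to get BBB; options L={ 0 1 2 } R={ (no moves) } — 3
step 4: add Red to get BBBR; options L={ 0 1 2 } R={ 3 } — 5/2
step 5: add Red to get BBBRR; options L={ 0 1 2 } R={ 5/2 3 } — 9/4
step 6: add Red to get BBBRRR; options L={ 0 1 2 } R={ 9/4 5/2 3 } — 17/8
step 7: add Blue to get BBBRRRB; options L={ 0 1 2 17/8 } R={ 9/4 5/2 3 } — 35/16
step 8: add Blue to get BBBRRRBB; options L={ 0 1 2 17/8 35/16 } R={ 9/4 5/2 3 } — 71/32
step 9: add Red to get BBBRRRBBR; options L={ 0 1 2 17/8 35/16 } R={ 71/32 9/4 5/2 3 } — 141/64
step 10: add Blue to get BBBRRRBBRB; options L={ 0 1 2 17/8 35/16 141/64 } R={ 71/32 9/4 5/2 3 } — 283/128
step 11: add Red to get BBBRRRBBRBR; options L={ 0 1 2 17/8 35/16 141/64 } R={ 283/128 71/32 9/4 5/2 3 } — 565/256
step 12: add Red to get BBBRRRBBRBRR; options L={ 0 1 2 17/8 35/16 141/64 } R={ 565/256 283/128 71/32 9/4 5/2 3 } — 1129/512
step 13: add Blue to get BBBRRRBBRBRRB; options L={ 0 1 2 17/8 35/16 141/64 1129/512 } R={ 565/256 283/128 71/32 9/4 5/2 3 } — 2259/1024
step 14: add Blue to get BBBRRRBBRBRRBB; options L={ 0 1 2 17/8 35/16 141/64 1129/512 2259/1024 } R={ 565/256 283/128 71/32 9/4 5/2 3 } — 4519/2048
step 15: add Red to get BBBRRRBBRBRRBBR; options L={ 0 1 2 17/8 35/16 141/64 1129/512 2259/1024 } R={ 4519/2048 565/256 283/128 71/32 9/4 5/2 3 } — 9037/4096

9037/4096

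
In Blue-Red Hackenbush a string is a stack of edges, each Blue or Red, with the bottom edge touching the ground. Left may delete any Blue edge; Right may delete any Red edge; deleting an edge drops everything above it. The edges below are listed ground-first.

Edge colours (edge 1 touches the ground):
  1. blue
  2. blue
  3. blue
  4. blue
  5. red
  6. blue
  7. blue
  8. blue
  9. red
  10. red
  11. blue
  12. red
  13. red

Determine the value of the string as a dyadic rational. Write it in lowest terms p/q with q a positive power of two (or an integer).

1993/512

Recurse on prefixes of the 13-edge string blue blue blue blue red blue blue blue red red blue red red:
edge 1 of 13 (blue): { 0 | (no moves) } => 1
edge 2 of 13 (blue): { 0, 1 | (no moves) } => 2
edge 3 of 13 (blue): { 0, 1, 2 | (no moves) } => 3
edge 4 of 13 (blue): { 0, 1, 2, 3 | (no moves) } => 4
edge 5 of 13 (red): { 0, 1, 2, 3 | 4 } => 7/2
edge 6 of 13 (blue): { 0, 1, 2, 3, 7/2 | 4 } => 15/4
edge 7 of 13 (blue): { 0, 1, 2, 3, 7/2, 15/4 | 4 } => 31/8
edge 8 of 13 (blue): { 0, 1, 2, 3, 7/2, 15/4, 31/8 | 4 } => 63/16
edge 9 of 13 (red): { 0, 1, 2, 3, 7/2, 15/4, 31/8 | 63/16, 4 } => 125/32
edge 10 of 13 (red): { 0, 1, 2, 3, 7/2, 15/4, 31/8 | 125/32, 63/16, 4 } => 249/64
edge 11 of 13 (blue): { 0, 1, 2, 3, 7/2, 15/4, 31/8, 249/64 | 125/32, 63/16, 4 } => 499/128
edge 12 of 13 (red): { 0, 1, 2, 3, 7/2, 15/4, 31/8, 249/64 | 499/128, 125/32, 63/16, 4 } => 997/256
edge 13 of 13 (red): { 0, 1, 2, 3, 7/2, 15/4, 31/8, 249/64 | 997/256, 499/128, 125/32, 63/16, 4 } => 1993/512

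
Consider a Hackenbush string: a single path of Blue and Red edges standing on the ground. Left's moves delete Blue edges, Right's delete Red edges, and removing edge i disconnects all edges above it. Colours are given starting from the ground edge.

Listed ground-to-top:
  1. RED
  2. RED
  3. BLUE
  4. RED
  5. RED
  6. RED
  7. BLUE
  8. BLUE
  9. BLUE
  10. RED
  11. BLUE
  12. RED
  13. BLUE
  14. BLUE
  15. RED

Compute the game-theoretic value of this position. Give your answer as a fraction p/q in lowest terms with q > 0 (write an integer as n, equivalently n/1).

g(R) = { · | 0 } gives -1
g(RR) = { · | -1,0 } gives -2
g(RRB) = { -2 | -1,0 } gives -3/2
g(RRBR) = { -2 | -3/2,-1,0 } gives -7/4
g(RRBRR) = { -2 | -7/4,-3/2,-1,0 } gives -15/8
g(RRBRRR) = { -2 | -15/8,-7/4,-3/2,-1,0 } gives -31/16
g(RRBRRRB) = { -2,-31/16 | -15/8,-7/4,-3/2,-1,0 } gives -61/32
g(RRBRRRBB) = { -2,-31/16,-61/32 | -15/8,-7/4,-3/2,-1,0 } gives -121/64
g(RRBRRRBBB) = { -2,-31/16,-61/32,-121/64 | -15/8,-7/4,-3/2,-1,0 } gives -241/128
g(RRBRRRBBBR) = { -2,-31/16,-61/32,-121/64 | -241/128,-15/8,-7/4,-3/2,-1,0 } gives -483/256
g(RRBRRRBBBRB) = { -2,-31/16,-61/32,-121/64,-483/256 | -241/128,-15/8,-7/4,-3/2,-1,0 } gives -965/512
g(RRBRRRBBBRBR) = { -2,-31/16,-61/32,-121/64,-483/256 | -965/512,-241/128,-15/8,-7/4,-3/2,-1,0 } gives -1931/1024
g(RRBRRRBBBRBRB) = { -2,-31/16,-61/32,-121/64,-483/256,-1931/1024 | -965/512,-241/128,-15/8,-7/4,-3/2,-1,0 } gives -3861/2048
g(RRBRRRBBBRBRBB) = { -2,-31/16,-61/32,-121/64,-483/256,-1931/1024,-3861/2048 | -965/512,-241/128,-15/8,-7/4,-3/2,-1,0 } gives -7721/4096
g(RRBRRRBBBRBRBBR) = { -2,-31/16,-61/32,-121/64,-483/256,-1931/1024,-3861/2048 | -7721/4096,-965/512,-241/128,-15/8,-7/4,-3/2,-1,0 } gives -15443/8192

-15443/8192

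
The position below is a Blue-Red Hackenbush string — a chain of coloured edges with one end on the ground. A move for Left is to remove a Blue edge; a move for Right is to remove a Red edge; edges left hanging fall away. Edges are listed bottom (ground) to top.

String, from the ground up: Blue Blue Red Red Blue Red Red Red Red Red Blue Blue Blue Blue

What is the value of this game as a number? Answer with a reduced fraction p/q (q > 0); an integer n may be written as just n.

5151/4096

Prefix values for Blue Blue Red Red Blue Red Red Red Red Red Blue Blue Blue Blue via {L|R} + simplicity:
edge 1 of 14 (Blue): { 0 | none } = 1
edge 2 of 14 (Blue): { 0; 1 | none } = 2
edge 3 of 14 (Red): { 0; 1 | 2 } = 3/2
edge 4 of 14 (Red): { 0; 1 | 3/2; 2 } = 5/4
edge 5 of 14 (Blue): { 0; 1; 5/4 | 3/2; 2 } = 11/8
edge 6 of 14 (Red): { 0; 1; 5/4 | 11/8; 3/2; 2 } = 21/16
edge 7 of 14 (Red): { 0; 1; 5/4 | 21/16; 11/8; 3/2; 2 } = 41/32
edge 8 of 14 (Red): { 0; 1; 5/4 | 41/32; 21/16; 11/8; 3/2; 2 } = 81/64
edge 9 of 14 (Red): { 0; 1; 5/4 | 81/64; 41/32; 21/16; 11/8; 3/2; 2 } = 161/128
edge 10 of 14 (Red): { 0; 1; 5/4 | 161/128; 81/64; 41/32; 21/16; 11/8; 3/2; 2 } = 321/256
edge 11 of 14 (Blue): { 0; 1; 5/4; 321/256 | 161/128; 81/64; 41/32; 21/16; 11/8; 3/2; 2 } = 643/512
edge 12 of 14 (Blue): { 0; 1; 5/4; 321/256; 643/512 | 161/128; 81/64; 41/32; 21/16; 11/8; 3/2; 2 } = 1287/1024
edge 13 of 14 (Blue): { 0; 1; 5/4; 321/256; 643/512; 1287/1024 | 161/128; 81/64; 41/32; 21/16; 11/8; 3/2; 2 } = 2575/2048
edge 14 of 14 (Blue): { 0; 1; 5/4; 321/256; 643/512; 1287/1024; 2575/2048 | 161/128; 81/64; 41/32; 21/16; 11/8; 3/2; 2 } = 5151/4096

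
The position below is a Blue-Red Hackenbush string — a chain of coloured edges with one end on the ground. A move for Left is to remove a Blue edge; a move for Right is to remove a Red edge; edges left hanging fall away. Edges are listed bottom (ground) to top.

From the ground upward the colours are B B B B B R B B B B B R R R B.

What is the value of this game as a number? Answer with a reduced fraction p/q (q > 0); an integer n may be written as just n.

5091/1024

step 1: add B to get B; options L={ 0 } R={ · } gives 1
step 2: add B to get BB; options L={ 0, 1 } R={ · } gives 2
step 3: add B to get BBB; options L={ 0, 1, 2 } R={ · } gives 3
step 4: add B to get BBBB; options L={ 0, 1, 2, 3 } R={ · } gives 4
step 5: add B to get BBBBB; options L={ 0, 1, 2, 3, 4 } R={ · } gives 5
step 6: add R to get BBBBBR; options L={ 0, 1, 2, 3, 4 } R={ 5 } gives 9/2
step 7: add B to get BBBBBRB; options L={ 0, 1, 2, 3, 4, 9/2 } R={ 5 } gives 19/4
step 8: add B to get BBBBBRBB; options L={ 0, 1, 2, 3, 4, 9/2, 19/4 } R={ 5 } gives 39/8
step 9: add B to get BBBBBRBBB; options L={ 0, 1, 2, 3, 4, 9/2, 19/4, 39/8 } R={ 5 } gives 79/16
step 10: add B to get BBBBBRBBBB; options L={ 0, 1, 2, 3, 4, 9/2, 19/4, 39/8, 79/16 } R={ 5 } gives 159/32
step 11: add B to get BBBBBRBBBBB; options L={ 0, 1, 2, 3, 4, 9/2, 19/4, 39/8, 79/16, 159/32 } R={ 5 } gives 319/64
step 12: add R to get BBBBBRBBBBBR; options L={ 0, 1, 2, 3, 4, 9/2, 19/4, 39/8, 79/16, 159/32 } R={ 319/64, 5 } gives 637/128
step 13: add R to get BBBBBRBBBBBRR; options L={ 0, 1, 2, 3, 4, 9/2, 19/4, 39/8, 79/16, 159/32 } R={ 637/128, 319/64, 5 } gives 1273/256
step 14: add R to get BBBBBRBBBBBRRR; options L={ 0, 1, 2, 3, 4, 9/2, 19/4, 39/8, 79/16, 159/32 } R={ 1273/256, 637/128, 319/64, 5 } gives 2545/512
step 15: add B to get BBBBBRBBBBBRRRB; options L={ 0, 1, 2, 3, 4, 9/2, 19/4, 39/8, 79/16, 159/32, 2545/512 } R={ 1273/256, 637/128, 319/64, 5 } gives 5091/1024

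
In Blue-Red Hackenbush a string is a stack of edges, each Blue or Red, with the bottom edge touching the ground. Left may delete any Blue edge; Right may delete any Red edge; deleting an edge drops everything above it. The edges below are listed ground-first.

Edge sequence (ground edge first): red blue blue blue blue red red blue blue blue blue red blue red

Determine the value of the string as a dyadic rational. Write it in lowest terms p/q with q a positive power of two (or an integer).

-779/8192

1 of 14 · r · max L −∞ · min R 0 = -1
2 of 14 · rb · max L -1 · min R 0 = -1/2
3 of 14 · rbb · max L -1/2 · min R 0 = -1/4
4 of 14 · rbbb · max L -1/4 · min R 0 = -1/8
5 of 14 · rbbbb · max L -1/8 · min R 0 = -1/16
6 of 14 · rbbbbr · max L -1/8 · min R -1/16 = -3/32
7 of 14 · rbbbbrr · max L -1/8 · min R -3/32 = -7/64
8 of 14 · rbbbbrrb · max L -7/64 · min R -3/32 = -13/128
9 of 14 · rbbbbrrbb · max L -13/128 · min R -3/32 = -25/256
10 of 14 · rbbbbrrbbb · max L -25/256 · min R -3/32 = -49/512
11 of 14 · rbbbbrrbbbb · max L -49/512 · min R -3/32 = -97/1024
12 of 14 · rbbbbrrbbbbr · max L -49/512 · min R -97/1024 = -195/2048
13 of 14 · rbbbbrrbbbbrb · max L -195/2048 · min R -97/1024 = -389/4096
14 of 14 · rbbbbrrbbbbrbr · max L -195/2048 · min R -389/4096 = -779/8192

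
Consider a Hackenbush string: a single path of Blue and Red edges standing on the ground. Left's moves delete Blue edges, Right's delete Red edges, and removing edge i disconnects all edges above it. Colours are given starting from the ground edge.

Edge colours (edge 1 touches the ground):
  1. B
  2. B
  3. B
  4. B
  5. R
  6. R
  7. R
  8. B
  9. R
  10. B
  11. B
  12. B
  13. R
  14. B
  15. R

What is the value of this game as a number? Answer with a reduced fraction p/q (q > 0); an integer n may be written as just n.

6517/2048

B: Left { 0 }, Right {  } ⇒ simplest 1
BB: Left { 0,1 }, Right {  } ⇒ simplest 2
BBB: Left { 0,1,2 }, Right {  } ⇒ simplest 3
BBBB: Left { 0,1,2,3 }, Right {  } ⇒ simplest 4
BBBBR: Left { 0,1,2,3 }, Right { 4 } ⇒ simplest 7/2
BBBBRR: Left { 0,1,2,3 }, Right { 7/2,4 } ⇒ simplest 13/4
BBBBRRR: Left { 0,1,2,3 }, Right { 13/4,7/2,4 } ⇒ simplest 25/8
BBBBRRRB: Left { 0,1,2,3,25/8 }, Right { 13/4,7/2,4 } ⇒ simplest 51/16
BBBBRRRBR: Left { 0,1,2,3,25/8 }, Right { 51/16,13/4,7/2,4 } ⇒ simplest 101/32
BBBBRRRBRB: Left { 0,1,2,3,25/8,101/32 }, Right { 51/16,13/4,7/2,4 } ⇒ simplest 203/64
BBBBRRRBRBB: Left { 0,1,2,3,25/8,101/32,203/64 }, Right { 51/16,13/4,7/2,4 } ⇒ simplest 407/128
BBBBRRRBRBBB: Left { 0,1,2,3,25/8,101/32,203/64,407/128 }, Right { 51/16,13/4,7/2,4 } ⇒ simplest 815/256
BBBBRRRBRBBBR: Left { 0,1,2,3,25/8,101/32,203/64,407/128 }, Right { 815/256,51/16,13/4,7/2,4 } ⇒ simplest 1629/512
BBBBRRRBRBBBRB: Left { 0,1,2,3,25/8,101/32,203/64,407/128,1629/512 }, Right { 815/256,51/16,13/4,7/2,4 } ⇒ simplest 3259/1024
BBBBRRRBRBBBRBR: Left { 0,1,2,3,25/8,101/32,203/64,407/128,1629/512 }, Right { 3259/1024,815/256,51/16,13/4,7/2,4 } ⇒ simplest 6517/2048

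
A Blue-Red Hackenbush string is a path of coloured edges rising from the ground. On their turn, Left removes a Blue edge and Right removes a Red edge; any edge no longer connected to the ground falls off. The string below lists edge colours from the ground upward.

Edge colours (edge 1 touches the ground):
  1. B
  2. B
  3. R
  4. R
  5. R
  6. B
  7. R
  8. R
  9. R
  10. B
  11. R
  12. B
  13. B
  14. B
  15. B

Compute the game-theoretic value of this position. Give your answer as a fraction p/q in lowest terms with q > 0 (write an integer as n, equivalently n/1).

9311/8192

edge 1 of 15 (B): { 0 | · } => 1
edge 2 of 15 (B): { 0, 1 | · } => 2
edge 3 of 15 (R): { 0, 1 | 2 } => 3/2
edge 4 of 15 (R): { 0, 1 | 3/2, 2 } => 5/4
edge 5 of 15 (R): { 0, 1 | 5/4, 3/2, 2 } => 9/8
edge 6 of 15 (B): { 0, 1, 9/8 | 5/4, 3/2, 2 } => 19/16
edge 7 of 15 (R): { 0, 1, 9/8 | 19/16, 5/4, 3/2, 2 } => 37/32
edge 8 of 15 (R): { 0, 1, 9/8 | 37/32, 19/16, 5/4, 3/2, 2 } => 73/64
edge 9 of 15 (R): { 0, 1, 9/8 | 73/64, 37/32, 19/16, 5/4, 3/2, 2 } => 145/128
edge 10 of 15 (B): { 0, 1, 9/8, 145/128 | 73/64, 37/32, 19/16, 5/4, 3/2, 2 } => 291/256
edge 11 of 15 (R): { 0, 1, 9/8, 145/128 | 291/256, 73/64, 37/32, 19/16, 5/4, 3/2, 2 } => 581/512
edge 12 of 15 (B): { 0, 1, 9/8, 145/128, 581/512 | 291/256, 73/64, 37/32, 19/16, 5/4, 3/2, 2 } => 1163/1024
edge 13 of 15 (B): { 0, 1, 9/8, 145/128, 581/512, 1163/1024 | 291/256, 73/64, 37/32, 19/16, 5/4, 3/2, 2 } => 2327/2048
edge 14 of 15 (B): { 0, 1, 9/8, 145/128, 581/512, 1163/1024, 2327/2048 | 291/256, 73/64, 37/32, 19/16, 5/4, 3/2, 2 } => 4655/4096
edge 15 of 15 (B): { 0, 1, 9/8, 145/128, 581/512, 1163/1024, 2327/2048, 4655/4096 | 291/256, 73/64, 37/32, 19/16, 5/4, 3/2, 2 } => 9311/8192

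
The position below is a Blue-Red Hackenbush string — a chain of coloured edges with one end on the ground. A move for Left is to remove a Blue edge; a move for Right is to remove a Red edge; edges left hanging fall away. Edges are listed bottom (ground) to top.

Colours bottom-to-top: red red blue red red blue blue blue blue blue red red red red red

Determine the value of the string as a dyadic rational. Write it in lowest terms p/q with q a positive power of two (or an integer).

-14399/8192

Prefix values for red red blue red red blue blue blue blue blue red red red red red via {L|R} + simplicity:
1 of 15 · r · max L −∞ · min R 0 = -1
2 of 15 · rr · max L −∞ · min R -1 = -2
3 of 15 · rrb · max L -2 · min R -1 = -3/2
4 of 15 · rrbr · max L -2 · min R -3/2 = -7/4
5 of 15 · rrbrr · max L -2 · min R -7/4 = -15/8
6 of 15 · rrbrrb · max L -15/8 · min R -7/4 = -29/16
7 of 15 · rrbrrbb · max L -29/16 · min R -7/4 = -57/32
8 of 15 · rrbrrbbb · max L -57/32 · min R -7/4 = -113/64
9 of 15 · rrbrrbbbb · max L -113/64 · min R -7/4 = -225/128
10 of 15 · rrbrrbbbbb · max L -225/128 · min R -7/4 = -449/256
11 of 15 · rrbrrbbbbbr · max L -225/128 · min R -449/256 = -899/512
12 of 15 · rrbrrbbbbbrr · max L -225/128 · min R -899/512 = -1799/1024
13 of 15 · rrbrrbbbbbrrr · max L -225/128 · min R -1799/1024 = -3599/2048
14 of 15 · rrbrrbbbbbrrrr · max L -225/128 · min R -3599/2048 = -7199/4096
15 of 15 · rrbrrbbbbbrrrrr · max L -225/128 · min R -7199/4096 = -14399/8192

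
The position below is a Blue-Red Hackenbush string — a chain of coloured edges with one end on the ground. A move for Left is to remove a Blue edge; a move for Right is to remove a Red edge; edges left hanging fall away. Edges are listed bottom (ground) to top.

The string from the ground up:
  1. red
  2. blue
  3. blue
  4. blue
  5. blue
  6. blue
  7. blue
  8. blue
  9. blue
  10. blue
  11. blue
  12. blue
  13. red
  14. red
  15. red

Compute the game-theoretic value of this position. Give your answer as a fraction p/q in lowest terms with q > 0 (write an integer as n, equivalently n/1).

-15/16384

step 1: add red to get r; options L={ — } R={ 0 } -> -1
step 2: add blue to get rb; options L={ -1 } R={ 0 } -> -1/2
step 3: add blue to get rbb; options L={ -1 -1/2 } R={ 0 } -> -1/4
step 4: add blue to get rbbb; options L={ -1 -1/2 -1/4 } R={ 0 } -> -1/8
step 5: add blue to get rbbbb; options L={ -1 -1/2 -1/4 -1/8 } R={ 0 } -> -1/16
step 6: add blue to get rbbbbb; options L={ -1 -1/2 -1/4 -1/8 -1/16 } R={ 0 } -> -1/32
step 7: add blue to get rbbbbbb; options L={ -1 -1/2 -1/4 -1/8 -1/16 -1/32 } R={ 0 } -> -1/64
step 8: add blue to get rbbbbbbb; options L={ -1 -1/2 -1/4 -1/8 -1/16 -1/32 -1/64 } R={ 0 } -> -1/128
step 9: add blue to get rbbbbbbbb; options L={ -1 -1/2 -1/4 -1/8 -1/16 -1/32 -1/64 -1/128 } R={ 0 } -> -1/256
step 10: add blue to get rbbbbbbbbb; options L={ -1 -1/2 -1/4 -1/8 -1/16 -1/32 -1/64 -1/128 -1/256 } R={ 0 } -> -1/512
step 11: add blue to get rbbbbbbbbbb; options L={ -1 -1/2 -1/4 -1/8 -1/16 -1/32 -1/64 -1/128 -1/256 -1/512 } R={ 0 } -> -1/1024
step 12: add blue to get rbbbbbbbbbbb; options L={ -1 -1/2 -1/4 -1/8 -1/16 -1/32 -1/64 -1/128 -1/256 -1/512 -1/1024 } R={ 0 } -> -1/2048
step 13: add red to get rbbbbbbbbbbbr; options L={ -1 -1/2 -1/4 -1/8 -1/16 -1/32 -1/64 -1/128 -1/256 -1/512 -1/1024 } R={ -1/2048 0 } -> -3/4096
step 14: add red to get rbbbbbbbbbbbrr; options L={ -1 -1/2 -1/4 -1/8 -1/16 -1/32 -1/64 -1/128 -1/256 -1/512 -1/1024 } R={ -3/4096 -1/2048 0 } -> -7/8192
step 15: add red to get rbbbbbbbbbbbrrr; options L={ -1 -1/2 -1/4 -1/8 -1/16 -1/32 -1/64 -1/128 -1/256 -1/512 -1/1024 } R={ -7/8192 -3/4096 -1/2048 0 } -> -15/16384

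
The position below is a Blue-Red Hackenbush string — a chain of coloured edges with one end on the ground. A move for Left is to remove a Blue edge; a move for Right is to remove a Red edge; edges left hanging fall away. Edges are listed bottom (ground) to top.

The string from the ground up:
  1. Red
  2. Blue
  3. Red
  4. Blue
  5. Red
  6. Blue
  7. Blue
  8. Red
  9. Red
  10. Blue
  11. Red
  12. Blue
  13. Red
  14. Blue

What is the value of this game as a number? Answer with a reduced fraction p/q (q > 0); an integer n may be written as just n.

-5333/8192

step 1: add Red to get R; options L={ · } R={ 0 } so -1
step 2: add Blue to get RB; options L={ -1 } R={ 0 } so -1/2
step 3: add Red to get RBR; options L={ -1 } R={ -1/2; 0 } so -3/4
step 4: add Blue to get RBRB; options L={ -1; -3/4 } R={ -1/2; 0 } so -5/8
step 5: add Red to get RBRBR; options L={ -1; -3/4 } R={ -5/8; -1/2; 0 } so -11/16
step 6: add Blue to get RBRBRB; options L={ -1; -3/4; -11/16 } R={ -5/8; -1/2; 0 } so -21/32
step 7: add Blue to get RBRBRBB; options L={ -1; -3/4; -11/16; -21/32 } R={ -5/8; -1/2; 0 } so -41/64
step 8: add Red to get RBRBRBBR; options L={ -1; -3/4; -11/16; -21/32 } R={ -41/64; -5/8; -1/2; 0 } so -83/128
step 9: add Red to get RBRBRBBRR; options L={ -1; -3/4; -11/16; -21/32 } R={ -83/128; -41/64; -5/8; -1/2; 0 } so -167/256
step 10: add Blue to get RBRBRBBRRB; options L={ -1; -3/4; -11/16; -21/32; -167/256 } R={ -83/128; -41/64; -5/8; -1/2; 0 } so -333/512
step 11: add Red to get RBRBRBBRRBR; options L={ -1; -3/4; -11/16; -21/32; -167/256 } R={ -333/512; -83/128; -41/64; -5/8; -1/2; 0 } so -667/1024
step 12: add Blue to get RBRBRBBRRBRB; options L={ -1; -3/4; -11/16; -21/32; -167/256; -667/1024 } R={ -333/512; -83/128; -41/64; -5/8; -1/2; 0 } so -1333/2048
step 13: add Red to get RBRBRBBRRBRBR; options L={ -1; -3/4; -11/16; -21/32; -167/256; -667/1024 } R={ -1333/2048; -333/512; -83/128; -41/64; -5/8; -1/2; 0 } so -2667/4096
step 14: add Blue to get RBRBRBBRRBRBRB; options L={ -1; -3/4; -11/16; -21/32; -167/256; -667/1024; -2667/4096 } R={ -1333/2048; -333/512; -83/128; -41/64; -5/8; -1/2; 0 } so -5333/8192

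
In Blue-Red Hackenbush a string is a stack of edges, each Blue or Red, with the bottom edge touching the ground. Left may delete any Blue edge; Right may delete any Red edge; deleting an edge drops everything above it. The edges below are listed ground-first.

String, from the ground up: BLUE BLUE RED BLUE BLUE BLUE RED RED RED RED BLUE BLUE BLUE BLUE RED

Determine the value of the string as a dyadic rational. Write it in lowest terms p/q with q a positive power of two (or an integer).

15421/8192

Prefix values for BLUE BLUE RED BLUE BLUE BLUE RED RED RED RED BLUE BLUE BLUE BLUE RED via {L|R} + simplicity:
value(B) = { 0 | ∅ } → 1
value(BB) = { 0; 1 | ∅ } → 2
value(BBR) = { 0; 1 | 2 } → 3/2
value(BBRB) = { 0; 1; 3/2 | 2 } → 7/4
value(BBRBB) = { 0; 1; 3/2; 7/4 | 2 } → 15/8
value(BBRBBB) = { 0; 1; 3/2; 7/4; 15/8 | 2 } → 31/16
value(BBRBBBR) = { 0; 1; 3/2; 7/4; 15/8 | 31/16; 2 } → 61/32
value(BBRBBBRR) = { 0; 1; 3/2; 7/4; 15/8 | 61/32; 31/16; 2 } → 121/64
value(BBRBBBRRR) = { 0; 1; 3/2; 7/4; 15/8 | 121/64; 61/32; 31/16; 2 } → 241/128
value(BBRBBBRRRR) = { 0; 1; 3/2; 7/4; 15/8 | 241/128; 121/64; 61/32; 31/16; 2 } → 481/256
value(BBRBBBRRRRB) = { 0; 1; 3/2; 7/4; 15/8; 481/256 | 241/128; 121/64; 61/32; 31/16; 2 } → 963/512
value(BBRBBBRRRRBB) = { 0; 1; 3/2; 7/4; 15/8; 481/256; 963/512 | 241/128; 121/64; 61/32; 31/16; 2 } → 1927/1024
value(BBRBBBRRRRBBB) = { 0; 1; 3/2; 7/4; 15/8; 481/256; 963/512; 1927/1024 | 241/128; 121/64; 61/32; 31/16; 2 } → 3855/2048
value(BBRBBBRRRRBBBB) = { 0; 1; 3/2; 7/4; 15/8; 481/256; 963/512; 1927/1024; 3855/2048 | 241/128; 121/64; 61/32; 31/16; 2 } → 7711/4096
value(BBRBBBRRRRBBBBR) = { 0; 1; 3/2; 7/4; 15/8; 481/256; 963/512; 1927/1024; 3855/2048 | 7711/4096; 241/128; 121/64; 61/32; 31/16; 2 } → 15421/8192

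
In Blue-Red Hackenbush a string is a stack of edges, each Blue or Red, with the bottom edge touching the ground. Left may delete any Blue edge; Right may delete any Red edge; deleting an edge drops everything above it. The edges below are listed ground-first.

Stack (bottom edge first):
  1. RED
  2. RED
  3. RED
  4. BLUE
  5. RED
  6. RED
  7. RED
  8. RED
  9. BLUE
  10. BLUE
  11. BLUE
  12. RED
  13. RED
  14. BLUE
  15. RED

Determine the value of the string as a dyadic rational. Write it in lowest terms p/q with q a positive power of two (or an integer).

-12059/4096

Recurse on prefixes of the 15-edge string RED RED RED BLUE RED RED RED RED BLUE BLUE BLUE RED RED BLUE RED:
R: Left { (no moves) }, Right { 0 } → simplest -1
RR: Left { (no moves) }, Right { -1 0 } → simplest -2
RRR: Left { (no moves) }, Right { -2 -1 0 } → simplest -3
RRRB: Left { -3 }, Right { -2 -1 0 } → simplest -5/2
RRRBR: Left { -3 }, Right { -5/2 -2 -1 0 } → simplest -11/4
RRRBRR: Left { -3 }, Right { -11/4 -5/2 -2 -1 0 } → simplest -23/8
RRRBRRR: Left { -3 }, Right { -23/8 -11/4 -5/2 -2 -1 0 } → simplest -47/16
RRRBRRRR: Left { -3 }, Right { -47/16 -23/8 -11/4 -5/2 -2 -1 0 } → simplest -95/32
RRRBRRRRB: Left { -3 -95/32 }, Right { -47/16 -23/8 -11/4 -5/2 -2 -1 0 } → simplest -189/64
RRRBRRRRBB: Left { -3 -95/32 -189/64 }, Right { -47/16 -23/8 -11/4 -5/2 -2 -1 0 } → simplest -377/128
RRRBRRRRBBB: Left { -3 -95/32 -189/64 -377/128 }, Right { -47/16 -23/8 -11/4 -5/2 -2 -1 0 } → simplest -753/256
RRRBRRRRBBBR: Left { -3 -95/32 -189/64 -377/128 }, Right { -753/256 -47/16 -23/8 -11/4 -5/2 -2 -1 0 } → simplest -1507/512
RRRBRRRRBBBRR: Left { -3 -95/32 -189/64 -377/128 }, Right { -1507/512 -753/256 -47/16 -23/8 -11/4 -5/2 -2 -1 0 } → simplest -3015/1024
RRRBRRRRBBBRRB: Left { -3 -95/32 -189/64 -377/128 -3015/1024 }, Right { -1507/512 -753/256 -47/16 -23/8 -11/4 -5/2 -2 -1 0 } → simplest -6029/2048
RRRBRRRRBBBRRBR: Left { -3 -95/32 -189/64 -377/128 -3015/1024 }, Right { -6029/2048 -1507/512 -753/256 -47/16 -23/8 -11/4 -5/2 -2 -1 0 } → simplest -12059/4096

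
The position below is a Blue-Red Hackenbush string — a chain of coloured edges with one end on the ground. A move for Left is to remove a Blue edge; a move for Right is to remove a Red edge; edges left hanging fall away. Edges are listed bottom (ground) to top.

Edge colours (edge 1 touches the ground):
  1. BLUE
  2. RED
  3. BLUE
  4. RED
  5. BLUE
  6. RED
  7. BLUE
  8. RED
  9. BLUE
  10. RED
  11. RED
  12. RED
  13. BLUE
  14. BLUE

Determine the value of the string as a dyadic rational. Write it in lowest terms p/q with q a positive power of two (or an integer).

5447/8192

B: Left { 0 }, Right { (no moves) } → simplest 1
BR: Left { 0 }, Right { 1 } → simplest 1/2
BRB: Left { 0 1/2 }, Right { 1 } → simplest 3/4
BRBR: Left { 0 1/2 }, Right { 3/4 1 } → simplest 5/8
BRBRB: Left { 0 1/2 5/8 }, Right { 3/4 1 } → simplest 11/16
BRBRBR: Left { 0 1/2 5/8 }, Right { 11/16 3/4 1 } → simplest 21/32
BRBRBRB: Left { 0 1/2 5/8 21/32 }, Right { 11/16 3/4 1 } → simplest 43/64
BRBRBRBR: Left { 0 1/2 5/8 21/32 }, Right { 43/64 11/16 3/4 1 } → simplest 85/128
BRBRBRBRB: Left { 0 1/2 5/8 21/32 85/128 }, Right { 43/64 11/16 3/4 1 } → simplest 171/256
BRBRBRBRBR: Left { 0 1/2 5/8 21/32 85/128 }, Right { 171/256 43/64 11/16 3/4 1 } → simplest 341/512
BRBRBRBRBRR: Left { 0 1/2 5/8 21/32 85/128 }, Right { 341/512 171/256 43/64 11/16 3/4 1 } → simplest 681/1024
BRBRBRBRBRRR: Left { 0 1/2 5/8 21/32 85/128 }, Right { 681/1024 341/512 171/256 43/64 11/16 3/4 1 } → simplest 1361/2048
BRBRBRBRBRRRB: Left { 0 1/2 5/8 21/32 85/128 1361/2048 }, Right { 681/1024 341/512 171/256 43/64 11/16 3/4 1 } → simplest 2723/4096
BRBRBRBRBRRRBB: Left { 0 1/2 5/8 21/32 85/128 1361/2048 2723/4096 }, Right { 681/1024 341/512 171/256 43/64 11/16 3/4 1 } → simplest 5447/8192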